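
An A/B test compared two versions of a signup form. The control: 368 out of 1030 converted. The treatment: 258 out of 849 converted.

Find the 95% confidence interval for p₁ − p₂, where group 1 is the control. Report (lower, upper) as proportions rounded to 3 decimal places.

p̂₁ = 368/1030 = 0.3573 and p̂₂ = 258/849 = 0.3039.
SE₁ = √(p̂₁(1−p̂₁)/n₁) = √(0.3573·0.6427/1030) = 0.01493; SE₂ = √(0.3039·0.6961/849) = 0.01579.
Independent samples: SE of the difference = √(SE₁² + SE₂²) = √(0.0002229049 + 0.0002493241) = 0.02173.
z* for 95% confidence is 1.960, so the margin of error is 1.960 × 0.02173 = 0.04259.
Point estimate p̂₁ − p̂₂ = 0.3573 − 0.3039 = 0.0534.
0.0534 ± 0.04259 → (0.011, 0.096).

(0.011, 0.096)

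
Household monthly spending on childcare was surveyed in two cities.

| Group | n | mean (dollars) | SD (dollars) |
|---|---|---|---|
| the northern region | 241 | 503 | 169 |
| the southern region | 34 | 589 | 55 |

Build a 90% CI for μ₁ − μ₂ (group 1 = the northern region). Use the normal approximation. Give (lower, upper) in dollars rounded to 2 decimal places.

Per-group SEs: s₁/√n₁ = 169/√241 = 10.8862, s₂/√n₂ = 55/√34 = 9.4324.
Unpooled SE of the difference: √(118.50935044 + 88.97016976) = 14.4041.
Margin of error = z* · SE = 1.645 × 14.4041 = 23.6947.
x̄₁ − x̄₂ = 503 − 589 = -86.0000.
CI: -86.0000 ± 23.6947 = (-109.69, -62.31).

(-109.69, -62.31)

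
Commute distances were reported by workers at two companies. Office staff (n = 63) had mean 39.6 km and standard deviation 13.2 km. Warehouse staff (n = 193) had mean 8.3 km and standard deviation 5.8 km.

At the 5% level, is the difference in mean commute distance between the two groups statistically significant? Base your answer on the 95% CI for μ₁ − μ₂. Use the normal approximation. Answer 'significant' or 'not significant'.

Standard errors of each mean: 13.2/√63 = 1.6630 and 5.8/√193 = 0.4175.
SE(x̄₁ − x̄₂) = √(1.6630² + 0.4175²) = 1.7146 for independent samples with unequal variances.
With z* = 1.960, the margin is 1.960 × 1.7146 = 3.3606.
x̄₁ − x̄₂ = 39.6 − 8.3 = 31.3000; the interval is 31.3000 ± 3.3606 = (27.9394, 34.6606).
The interval (27.9394, 34.6606) does not contain 0, so the difference is significant.

significant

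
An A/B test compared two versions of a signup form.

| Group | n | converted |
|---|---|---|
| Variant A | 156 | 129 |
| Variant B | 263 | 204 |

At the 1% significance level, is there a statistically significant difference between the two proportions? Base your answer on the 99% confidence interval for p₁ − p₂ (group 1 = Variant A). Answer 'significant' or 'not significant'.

not significant

p̂₁ = 129/156 = 0.8269 and p̂₂ = 204/263 = 0.7757.
SE₁ = √(p̂₁(1−p̂₁)/n₁) = √(0.8269·0.1731/156) = 0.03029; SE₂ = √(0.7757·0.2243/263) = 0.02572.
Independent samples: SE of the difference = √(SE₁² + SE₂²) = √(0.0009174841 + 0.0006615184) = 0.03974.
z* for 99% confidence is 2.576, so the margin of error is 2.576 × 0.03974 = 0.10237.
Point estimate p̂₁ − p̂₂ = 0.8269 − 0.7757 = 0.0512.
0.0512 ± 0.10237 → (-0.05117, 0.15357).
The interval (-0.05117, 0.15357) contains 0, so the difference is not significant.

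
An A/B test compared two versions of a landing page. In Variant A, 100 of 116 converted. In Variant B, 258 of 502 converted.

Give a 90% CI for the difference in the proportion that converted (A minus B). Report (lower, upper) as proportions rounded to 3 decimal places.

p̂₁ = 100/116 = 0.8621 and p̂₂ = 258/502 = 0.5139.
SE₁ = √(p̂₁(1−p̂₁)/n₁) = √(0.8621·0.1379/116) = 0.03201; SE₂ = √(0.5139·0.4861/502) = 0.02231.
Independent samples: SE of the difference = √(SE₁² + SE₂²) = √(0.0010246401 + 0.0004977361) = 0.03902.
z* for 90% confidence is 1.645, so the margin of error is 1.645 × 0.03902 = 0.06419.
Point estimate p̂₁ − p̂₂ = 0.8621 − 0.5139 = 0.3482.
0.3482 ± 0.06419 → (0.284, 0.412).

(0.284, 0.412)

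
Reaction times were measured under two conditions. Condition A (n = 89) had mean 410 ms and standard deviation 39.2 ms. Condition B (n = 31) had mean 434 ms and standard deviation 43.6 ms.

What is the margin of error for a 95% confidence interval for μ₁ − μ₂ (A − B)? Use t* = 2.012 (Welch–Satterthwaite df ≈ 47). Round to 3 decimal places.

17.836

Per-group SEs: s₁/√n₁ = 39.2/√89 = 4.1552, s₂/√n₂ = 43.6/√31 = 7.8308.
Unpooled SE of the difference: √(17.26568704 + 61.32142864) = 8.8649.
Margin of error = t* · SE = 2.012 × 8.8649 = 17.8362.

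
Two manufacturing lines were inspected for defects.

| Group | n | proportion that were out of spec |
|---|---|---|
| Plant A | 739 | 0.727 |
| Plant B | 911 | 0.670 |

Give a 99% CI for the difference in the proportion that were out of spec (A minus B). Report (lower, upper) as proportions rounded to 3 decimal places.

(-0.001, 0.115)

SE₁ = √(p̂₁(1−p̂₁)/n₁) = √(0.7270·0.2730/739) = 0.01639; SE₂ = √(0.6700·0.3300/911) = 0.01558.
Independent samples: SE of the difference = √(SE₁² + SE₂²) = √(0.0002686321 + 0.0002427364) = 0.02261.
z* for 99% confidence is 2.576, so the margin of error is 2.576 × 0.02261 = 0.05824.
Point estimate p̂₁ − p̂₂ = 0.7270 − 0.6700 = 0.0570.
0.0570 ± 0.05824 → (-0.001, 0.115).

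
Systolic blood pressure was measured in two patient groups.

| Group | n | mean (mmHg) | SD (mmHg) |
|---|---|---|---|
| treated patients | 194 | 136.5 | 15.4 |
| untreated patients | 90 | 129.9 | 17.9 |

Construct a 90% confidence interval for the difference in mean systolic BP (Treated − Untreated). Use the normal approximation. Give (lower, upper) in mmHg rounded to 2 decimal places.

(3.00, 10.20)

Standard errors of each mean: 15.4/√194 = 1.1057 and 17.9/√90 = 1.8868.
SE(x̄₁ − x̄₂) = √(1.1057² + 1.8868²) = 2.1869 for independent samples with unequal variances.
With z* = 1.645, the margin is 1.645 × 2.1869 = 3.5975.
x̄₁ − x̄₂ = 136.5 − 129.9 = 6.6000; the interval is 6.6000 ± 3.5975 = (3.00, 10.20).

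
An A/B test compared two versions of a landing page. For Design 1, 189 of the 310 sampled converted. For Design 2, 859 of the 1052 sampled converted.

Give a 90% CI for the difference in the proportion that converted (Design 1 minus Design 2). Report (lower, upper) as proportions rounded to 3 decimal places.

(-0.256, -0.157)

p̂₁ = 189/310 = 0.6097 and p̂₂ = 859/1052 = 0.8165.
SE₁ = √(p̂₁(1−p̂₁)/n₁) = √(0.6097·0.3903/310) = 0.02771; SE₂ = √(0.8165·0.1835/1052) = 0.01193.
Independent samples: SE of the difference = √(SE₁² + SE₂²) = √(0.0007678441 + 0.0001423249) = 0.03017.
z* for 90% confidence is 1.645, so the margin of error is 1.645 × 0.03017 = 0.04963.
Point estimate p̂₁ − p̂₂ = 0.6097 − 0.8165 = -0.2068.
-0.2068 ± 0.04963 → (-0.256, -0.157).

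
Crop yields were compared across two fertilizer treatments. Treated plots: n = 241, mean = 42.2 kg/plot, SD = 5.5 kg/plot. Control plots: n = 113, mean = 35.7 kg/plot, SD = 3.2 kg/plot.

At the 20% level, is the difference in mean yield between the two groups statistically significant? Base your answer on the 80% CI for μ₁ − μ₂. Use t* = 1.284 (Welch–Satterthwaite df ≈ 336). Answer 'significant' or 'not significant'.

Per-group SEs: s₁/√n₁ = 5.5/√241 = 0.3543, s₂/√n₂ = 3.2/√113 = 0.3010.
Unpooled SE of the difference: √(0.12552849 + 0.090601) = 0.4649.
Margin of error = t* · SE = 1.284 × 0.4649 = 0.5969.
x̄₁ − x̄₂ = 42.2 − 35.7 = 6.5000.
CI: 6.5000 ± 0.5969 = (5.9031, 7.0969).
The interval (5.9031, 7.0969) does not contain 0, so the difference is significant.

significant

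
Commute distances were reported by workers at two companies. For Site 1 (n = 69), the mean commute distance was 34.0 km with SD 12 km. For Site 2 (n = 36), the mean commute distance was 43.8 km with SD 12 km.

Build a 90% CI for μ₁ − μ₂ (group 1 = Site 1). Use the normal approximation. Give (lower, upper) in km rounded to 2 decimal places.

(-13.86, -5.74)

Standard errors of each mean: 12/√69 = 1.4446 and 12/√36 = 2.0000.
SE(x̄₁ − x̄₂) = √(1.4446² + 2.0000²) = 2.4672 for independent samples with unequal variances.
With z* = 1.645, the margin is 1.645 × 2.4672 = 4.0585.
x̄₁ − x̄₂ = 34.0 − 43.8 = -9.8000; the interval is -9.8000 ± 4.0585 = (-13.86, -5.74).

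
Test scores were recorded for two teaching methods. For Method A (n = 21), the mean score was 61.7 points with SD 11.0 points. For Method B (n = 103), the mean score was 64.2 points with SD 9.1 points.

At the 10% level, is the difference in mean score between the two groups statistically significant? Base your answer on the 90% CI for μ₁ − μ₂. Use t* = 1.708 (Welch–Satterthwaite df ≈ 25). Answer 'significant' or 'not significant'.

not significant

SE₁ = s₁/√n₁ = 11.0/√21 = 2.4004; SE₂ = 9.1/√103 = 0.8966.
Independent samples, unequal variances: SE_diff = √(SE₁² + SE₂²) = √(5.76192016 + 0.80389156) = 2.5624.
t* = 1.708, so margin of error = 1.708 × 2.5624 = 4.3766.
Difference in means = 61.7 − 64.2 = -2.5000.
-2.5000 ± 4.3766 → (-6.8766, 1.8766).
The interval (-6.8766, 1.8766) contains 0, so the difference is not significant.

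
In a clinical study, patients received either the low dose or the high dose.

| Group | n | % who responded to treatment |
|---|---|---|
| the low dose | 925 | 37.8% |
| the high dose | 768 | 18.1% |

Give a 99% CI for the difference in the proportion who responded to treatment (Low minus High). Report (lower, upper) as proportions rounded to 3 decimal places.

(0.143, 0.251)

Each SE is √(p̂(1−p̂)/n): √(0.3780·0.6220/925) = 0.01594 and √(0.1810·0.8190/768) = 0.01389.
SE(p̂₁ − p̂₂) = √(SE₁² + SE₂²) = √(0.0002540836 + 0.0001929321) = 0.02114, since the two samples are independent.
At 99% confidence z* = 2.576; margin = 2.576 × 0.02114 = 0.05446.
The difference is 0.3780 − 0.1810 = 0.1970, so the interval is 0.1970 ± 0.05446 = (0.143, 0.251).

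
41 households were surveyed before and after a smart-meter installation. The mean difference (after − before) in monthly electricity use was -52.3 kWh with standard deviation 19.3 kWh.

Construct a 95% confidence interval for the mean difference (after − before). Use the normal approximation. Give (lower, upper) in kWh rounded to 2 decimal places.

Paired design: SE = s_d/√n = 19.3/√41 = 3.0142.
z* = 1.960; margin of error = 1.960 × 3.0142 = 5.9078.
-52.3 ± 5.9078 → (-58.21, -46.39).

(-58.21, -46.39)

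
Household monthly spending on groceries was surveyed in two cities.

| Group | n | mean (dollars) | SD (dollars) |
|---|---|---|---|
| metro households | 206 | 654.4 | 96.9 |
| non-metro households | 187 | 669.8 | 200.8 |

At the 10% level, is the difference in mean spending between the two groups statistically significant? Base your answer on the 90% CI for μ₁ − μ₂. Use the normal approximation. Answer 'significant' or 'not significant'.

not significant

Per-group SEs: s₁/√n₁ = 96.9/√206 = 6.7513, s₂/√n₂ = 200.8/√187 = 14.6840.
Unpooled SE of the difference: √(45.58005169 + 215.619856) = 16.1617.
Margin of error = z* · SE = 1.645 × 16.1617 = 26.5860.
x̄₁ − x̄₂ = 654.4 − 669.8 = -15.4000.
CI: -15.4000 ± 26.5860 = (-41.9860, 11.1860).
The interval (-41.9860, 11.1860) contains 0, so the difference is not significant.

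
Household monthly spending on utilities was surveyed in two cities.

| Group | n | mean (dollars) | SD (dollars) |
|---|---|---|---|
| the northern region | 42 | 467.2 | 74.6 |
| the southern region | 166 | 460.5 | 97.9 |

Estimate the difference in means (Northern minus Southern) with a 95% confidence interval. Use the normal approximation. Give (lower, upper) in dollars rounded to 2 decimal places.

(-20.33, 33.73)

SE₁ = s₁/√n₁ = 74.6/√42 = 11.5110; SE₂ = 97.9/√166 = 7.5985.
Independent samples, unequal variances: SE_diff = √(SE₁² + SE₂²) = √(132.503121 + 57.73720225) = 13.7928.
z* = 1.960, so margin of error = 1.960 × 13.7928 = 27.0339.
Difference in means = 467.2 − 460.5 = 6.7000.
6.7000 ± 27.0339 → (-20.33, 33.73).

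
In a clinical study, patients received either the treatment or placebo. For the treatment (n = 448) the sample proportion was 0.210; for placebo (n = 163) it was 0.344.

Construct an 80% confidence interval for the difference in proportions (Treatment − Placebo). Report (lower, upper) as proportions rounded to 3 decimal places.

The two standard errors are √(0.2100×0.7900/448) = 0.01924 and √(0.3440×0.6560/163) = 0.03721.
Because the samples are independent, SE_diff = √(0.01924² + 0.03721²) = 0.04189.
Using z* = 1.282 for 80%, ME = 1.282 × 0.04189 = 0.05370.
p̂₁ − p̂₂ = -0.1340; interval -0.1340 ± 0.05370 gives (-0.188, -0.080).

(-0.188, -0.080)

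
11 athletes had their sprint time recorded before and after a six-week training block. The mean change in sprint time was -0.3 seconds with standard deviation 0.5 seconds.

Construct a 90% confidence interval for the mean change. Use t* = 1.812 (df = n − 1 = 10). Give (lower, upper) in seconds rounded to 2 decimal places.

Paired design: SE = s_d/√n = 0.5/√11 = 0.1508.
t* = 1.812; margin of error = 1.812 × 0.1508 = 0.2732.
-0.3 ± 0.2732 → (-0.57, -0.03).

(-0.57, -0.03)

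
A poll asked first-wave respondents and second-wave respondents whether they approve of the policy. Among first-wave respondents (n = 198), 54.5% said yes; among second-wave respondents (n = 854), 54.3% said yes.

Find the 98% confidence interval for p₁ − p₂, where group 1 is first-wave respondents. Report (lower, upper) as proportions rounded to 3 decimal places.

SE₁ = √(p̂₁(1−p̂₁)/n₁) = √(0.5450·0.4550/198) = 0.03539; SE₂ = √(0.5430·0.4570/854) = 0.01705.
Independent samples: SE of the difference = √(SE₁² + SE₂²) = √(0.0012524521 + 0.0002907025) = 0.03928.
z* for 98% confidence is 2.326, so the margin of error is 2.326 × 0.03928 = 0.09137.
Point estimate p̂₁ − p̂₂ = 0.5450 − 0.5430 = 0.0020.
0.0020 ± 0.09137 → (-0.089, 0.093).

(-0.089, 0.093)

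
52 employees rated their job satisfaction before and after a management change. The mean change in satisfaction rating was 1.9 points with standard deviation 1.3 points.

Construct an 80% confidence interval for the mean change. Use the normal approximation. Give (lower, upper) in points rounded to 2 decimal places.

(1.67, 2.13)

This is a matched-pairs design, so SE = s_d/√n = 1.3/√52 = 0.1803.
Margin = 1.282 × 0.1803 = 0.2311; the interval is 1.9 ± 0.2311 = (1.67, 2.13).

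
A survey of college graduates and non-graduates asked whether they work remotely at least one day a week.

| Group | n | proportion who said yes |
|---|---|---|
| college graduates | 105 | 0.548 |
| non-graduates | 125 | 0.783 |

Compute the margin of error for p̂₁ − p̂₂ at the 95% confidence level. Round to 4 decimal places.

0.1195

Each SE is √(p̂(1−p̂)/n): √(0.5480·0.4520/105) = 0.04857 and √(0.7830·0.2170/125) = 0.03687.
SE(p̂₁ − p̂₂) = √(SE₁² + SE₂²) = √(0.0023590449 + 0.0013593969) = 0.06098, since the two samples are independent.
At 95% confidence z* = 1.960; margin = 1.960 × 0.06098 = 0.11952.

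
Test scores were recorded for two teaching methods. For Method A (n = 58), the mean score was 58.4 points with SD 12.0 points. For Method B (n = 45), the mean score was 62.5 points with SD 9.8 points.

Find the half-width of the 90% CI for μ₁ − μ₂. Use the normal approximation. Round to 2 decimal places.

Per-group SEs: s₁/√n₁ = 12.0/√58 = 1.5757, s₂/√n₂ = 9.8/√45 = 1.4609.
Unpooled SE of the difference: √(2.48283049 + 2.13422881) = 2.1487.
Margin of error = z* · SE = 1.645 × 2.1487 = 3.5346.

3.53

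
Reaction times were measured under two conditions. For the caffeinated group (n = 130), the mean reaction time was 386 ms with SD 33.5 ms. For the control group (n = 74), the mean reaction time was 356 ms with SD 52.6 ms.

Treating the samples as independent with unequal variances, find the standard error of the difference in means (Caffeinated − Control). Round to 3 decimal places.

SE₁ = s₁/√n₁ = 33.5/√130 = 2.9381; SE₂ = 52.6/√74 = 6.1146.
Independent samples, unequal variances: SE_diff = √(SE₁² + SE₂²) = √(8.63243161 + 37.38833316) = 6.7839.

6.784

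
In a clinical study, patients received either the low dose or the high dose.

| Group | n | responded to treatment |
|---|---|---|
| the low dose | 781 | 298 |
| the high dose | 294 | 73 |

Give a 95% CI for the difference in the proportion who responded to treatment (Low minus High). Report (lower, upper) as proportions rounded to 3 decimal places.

First, p̂₁ = 298/781 = 0.3816; p̂₂ = 73/294 = 0.2483.
The two standard errors are √(0.3816×0.6184/781) = 0.01738 and √(0.2483×0.7517/294) = 0.02520.
Because the samples are independent, SE_diff = √(0.01738² + 0.02520²) = 0.03061.
Using z* = 1.960 for 95%, ME = 1.960 × 0.03061 = 0.06000.
p̂₁ − p̂₂ = 0.1333; interval 0.1333 ± 0.06000 gives (0.073, 0.193).

(0.073, 0.193)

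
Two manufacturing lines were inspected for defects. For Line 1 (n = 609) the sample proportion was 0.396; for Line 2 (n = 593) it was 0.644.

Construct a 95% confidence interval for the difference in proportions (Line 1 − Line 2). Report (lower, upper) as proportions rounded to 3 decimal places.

(-0.303, -0.193)

SE₁ = √(p̂₁(1−p̂₁)/n₁) = √(0.3960·0.6040/609) = 0.01982; SE₂ = √(0.6440·0.3560/593) = 0.01966.
Independent samples: SE of the difference = √(SE₁² + SE₂²) = √(0.0003928324 + 0.0003865156) = 0.02792.
z* for 95% confidence is 1.960, so the margin of error is 1.960 × 0.02792 = 0.05472.
Point estimate p̂₁ − p̂₂ = 0.3960 − 0.6440 = -0.2480.
-0.2480 ± 0.05472 → (-0.303, -0.193).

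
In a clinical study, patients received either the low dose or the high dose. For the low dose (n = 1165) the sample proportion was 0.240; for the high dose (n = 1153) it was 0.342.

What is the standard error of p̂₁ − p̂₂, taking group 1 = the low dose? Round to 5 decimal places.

The two standard errors are √(0.2400×0.7600/1165) = 0.01251 and √(0.3420×0.6580/1153) = 0.01397.
Because the samples are independent, SE_diff = √(0.01251² + 0.01397²) = 0.01875.

0.01875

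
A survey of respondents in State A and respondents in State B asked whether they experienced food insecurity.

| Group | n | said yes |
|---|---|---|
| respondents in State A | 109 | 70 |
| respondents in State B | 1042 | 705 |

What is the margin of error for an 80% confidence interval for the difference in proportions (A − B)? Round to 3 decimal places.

0.062

First, p̂₁ = 70/109 = 0.6422; p̂₂ = 705/1042 = 0.6766.
The two standard errors are √(0.6422×0.3578/109) = 0.04591 and √(0.6766×0.3234/1042) = 0.01449.
Because the samples are independent, SE_diff = √(0.04591² + 0.01449²) = 0.04814.
Using z* = 1.282 for 80%, ME = 1.282 × 0.04814 = 0.06172.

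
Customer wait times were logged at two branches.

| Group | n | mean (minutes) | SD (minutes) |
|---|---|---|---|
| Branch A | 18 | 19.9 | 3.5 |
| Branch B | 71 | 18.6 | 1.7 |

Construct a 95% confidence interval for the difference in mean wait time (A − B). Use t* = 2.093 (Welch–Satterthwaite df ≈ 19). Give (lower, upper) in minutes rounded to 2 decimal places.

Per-group SEs: s₁/√n₁ = 3.5/√18 = 0.8250, s₂/√n₂ = 1.7/√71 = 0.2018.
Unpooled SE of the difference: √(0.680625 + 0.04072324) = 0.8493.
Margin of error = t* · SE = 2.093 × 0.8493 = 1.7776.
x̄₁ − x̄₂ = 19.9 − 18.6 = 1.3000.
CI: 1.3000 ± 1.7776 = (-0.48, 3.08).

(-0.48, 3.08)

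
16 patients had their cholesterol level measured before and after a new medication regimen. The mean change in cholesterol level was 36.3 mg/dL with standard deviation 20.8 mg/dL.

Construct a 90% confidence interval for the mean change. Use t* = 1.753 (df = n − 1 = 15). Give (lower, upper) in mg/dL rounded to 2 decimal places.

Paired design: SE = s_d/√n = 20.8/√16 = 5.2000.
t* = 1.753; margin of error = 1.753 × 5.2000 = 9.1156.
36.3 ± 9.1156 → (27.18, 45.42).

(27.18, 45.42)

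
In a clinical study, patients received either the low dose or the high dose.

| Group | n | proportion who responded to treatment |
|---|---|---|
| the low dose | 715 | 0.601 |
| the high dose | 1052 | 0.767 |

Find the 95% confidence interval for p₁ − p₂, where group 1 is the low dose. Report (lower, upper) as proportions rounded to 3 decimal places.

SE₁ = √(p̂₁(1−p̂₁)/n₁) = √(0.6010·0.3990/715) = 0.01831; SE₂ = √(0.7670·0.2330/1052) = 0.01303.
Independent samples: SE of the difference = √(SE₁² + SE₂²) = √(0.0003352561 + 0.0001697809) = 0.02247.
z* for 95% confidence is 1.960, so the margin of error is 1.960 × 0.02247 = 0.04404.
Point estimate p̂₁ − p̂₂ = 0.6010 − 0.7670 = -0.1660.
-0.1660 ± 0.04404 → (-0.210, -0.122).

(-0.210, -0.122)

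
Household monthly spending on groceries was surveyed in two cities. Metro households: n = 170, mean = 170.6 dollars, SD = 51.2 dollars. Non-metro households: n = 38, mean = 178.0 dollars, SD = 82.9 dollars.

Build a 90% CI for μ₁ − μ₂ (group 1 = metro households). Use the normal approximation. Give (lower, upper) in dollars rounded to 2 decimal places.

(-30.45, 15.65)

SE₁ = s₁/√n₁ = 51.2/√170 = 3.9269; SE₂ = 82.9/√38 = 13.4482.
Independent samples, unequal variances: SE_diff = √(SE₁² + SE₂²) = √(15.42054361 + 180.85408324) = 14.0098.
z* = 1.645, so margin of error = 1.645 × 14.0098 = 23.0461.
Difference in means = 170.6 − 178.0 = -7.4000.
-7.4000 ± 23.0461 → (-30.45, 15.65).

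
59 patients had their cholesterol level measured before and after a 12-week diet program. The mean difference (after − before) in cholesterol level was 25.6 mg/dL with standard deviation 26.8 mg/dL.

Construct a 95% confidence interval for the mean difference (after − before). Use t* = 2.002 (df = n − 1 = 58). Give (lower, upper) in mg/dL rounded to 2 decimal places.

This is a matched-pairs design, so SE = s_d/√n = 26.8/√59 = 3.4891.
Margin = 2.002 × 3.4891 = 6.9852; the interval is 25.6 ± 6.9852 = (18.61, 32.59).

(18.61, 32.59)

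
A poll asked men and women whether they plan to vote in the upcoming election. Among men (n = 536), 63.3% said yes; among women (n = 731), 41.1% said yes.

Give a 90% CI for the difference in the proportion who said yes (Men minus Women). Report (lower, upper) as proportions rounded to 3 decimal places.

(0.177, 0.267)

SE₁ = √(p̂₁(1−p̂₁)/n₁) = √(0.6330·0.3670/536) = 0.02082; SE₂ = √(0.4110·0.5890/731) = 0.01820.
Independent samples: SE of the difference = √(SE₁² + SE₂²) = √(0.0004334724 + 0.00033124) = 0.02765.
z* for 90% confidence is 1.645, so the margin of error is 1.645 × 0.02765 = 0.04548.
Point estimate p̂₁ − p̂₂ = 0.6330 − 0.4110 = 0.2220.
0.2220 ± 0.04548 → (0.177, 0.267).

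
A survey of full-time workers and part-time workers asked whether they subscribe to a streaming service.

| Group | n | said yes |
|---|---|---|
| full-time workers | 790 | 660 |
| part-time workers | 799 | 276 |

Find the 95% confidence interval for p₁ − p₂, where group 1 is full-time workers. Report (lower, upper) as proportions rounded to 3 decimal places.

(0.448, 0.532)

p̂₁ = 660/790 = 0.8354 and p̂₂ = 276/799 = 0.3454.
SE₁ = √(p̂₁(1−p̂₁)/n₁) = √(0.8354·0.1646/790) = 0.01319; SE₂ = √(0.3454·0.6546/799) = 0.01682.
Independent samples: SE of the difference = √(SE₁² + SE₂²) = √(0.0001739761 + 0.0002829124) = 0.02137.
z* for 95% confidence is 1.960, so the margin of error is 1.960 × 0.02137 = 0.04189.
Point estimate p̂₁ − p̂₂ = 0.8354 − 0.3454 = 0.4900.
0.4900 ± 0.04189 → (0.448, 0.532).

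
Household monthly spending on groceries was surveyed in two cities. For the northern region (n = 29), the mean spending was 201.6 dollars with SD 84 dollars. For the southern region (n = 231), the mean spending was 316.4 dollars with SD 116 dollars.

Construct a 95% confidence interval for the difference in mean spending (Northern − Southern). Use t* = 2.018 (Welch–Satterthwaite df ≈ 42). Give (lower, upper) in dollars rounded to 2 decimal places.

Standard errors of each mean: 84/√29 = 15.5984 and 116/√231 = 7.6322.
SE(x̄₁ − x̄₂) = √(15.5984² + 7.6322²) = 17.3655 for independent samples with unequal variances.
With t* = 2.018, the margin is 2.018 × 17.3655 = 35.0436.
x̄₁ − x̄₂ = 201.6 − 316.4 = -114.8000; the interval is -114.8000 ± 35.0436 = (-149.84, -79.76).

(-149.84, -79.76)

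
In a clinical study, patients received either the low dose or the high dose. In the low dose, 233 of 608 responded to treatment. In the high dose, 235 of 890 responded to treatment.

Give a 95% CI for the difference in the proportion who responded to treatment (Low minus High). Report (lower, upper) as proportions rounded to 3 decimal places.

(0.071, 0.167)

First, p̂₁ = 233/608 = 0.3832; p̂₂ = 235/890 = 0.2640.
The two standard errors are √(0.3832×0.6168/608) = 0.01972 and √(0.2640×0.7360/890) = 0.01478.
Because the samples are independent, SE_diff = √(0.01972² + 0.01478²) = 0.02464.
Using z* = 1.960 for 95%, ME = 1.960 × 0.02464 = 0.04829.
p̂₁ − p̂₂ = 0.1192; interval 0.1192 ± 0.04829 gives (0.071, 0.167).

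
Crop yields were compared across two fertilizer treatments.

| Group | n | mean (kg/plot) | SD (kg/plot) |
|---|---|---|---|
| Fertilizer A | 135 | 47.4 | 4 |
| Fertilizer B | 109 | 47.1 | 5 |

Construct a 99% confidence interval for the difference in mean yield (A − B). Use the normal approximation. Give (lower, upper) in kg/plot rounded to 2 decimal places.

SE₁ = s₁/√n₁ = 4/√135 = 0.3443; SE₂ = 5/√109 = 0.4789.
Independent samples, unequal variances: SE_diff = √(SE₁² + SE₂²) = √(0.11854249 + 0.22934521) = 0.5898.
z* = 2.576, so margin of error = 2.576 × 0.5898 = 1.5193.
Difference in means = 47.4 − 47.1 = 0.3000.
0.3000 ± 1.5193 → (-1.22, 1.82).

(-1.22, 1.82)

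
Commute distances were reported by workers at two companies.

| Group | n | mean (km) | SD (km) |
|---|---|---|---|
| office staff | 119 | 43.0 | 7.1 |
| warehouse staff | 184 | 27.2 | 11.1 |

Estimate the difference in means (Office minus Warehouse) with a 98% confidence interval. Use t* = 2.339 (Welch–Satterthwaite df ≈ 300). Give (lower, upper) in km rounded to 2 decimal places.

SE₁ = s₁/√n₁ = 7.1/√119 = 0.6509; SE₂ = 11.1/√184 = 0.8183.
Independent samples, unequal variances: SE_diff = √(SE₁² + SE₂²) = √(0.42367081 + 0.66961489) = 1.0456.
t* = 2.339, so margin of error = 2.339 × 1.0456 = 2.4457.
Difference in means = 43.0 − 27.2 = 15.8000.
15.8000 ± 2.4457 → (13.35, 18.25).

(13.35, 18.25)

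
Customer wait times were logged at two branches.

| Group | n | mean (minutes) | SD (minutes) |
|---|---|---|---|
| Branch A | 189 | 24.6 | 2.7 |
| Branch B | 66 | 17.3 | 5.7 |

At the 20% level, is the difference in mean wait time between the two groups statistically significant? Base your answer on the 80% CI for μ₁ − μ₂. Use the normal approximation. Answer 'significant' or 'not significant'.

Standard errors of each mean: 2.7/√189 = 0.1964 and 5.7/√66 = 0.7016.
SE(x̄₁ − x̄₂) = √(0.1964² + 0.7016²) = 0.7286 for independent samples with unequal variances.
With z* = 1.282, the margin is 1.282 × 0.7286 = 0.9341.
x̄₁ − x̄₂ = 24.6 − 17.3 = 7.3000; the interval is 7.3000 ± 0.9341 = (6.3659, 8.2341).
The interval (6.3659, 8.2341) does not contain 0, so the difference is significant.

significant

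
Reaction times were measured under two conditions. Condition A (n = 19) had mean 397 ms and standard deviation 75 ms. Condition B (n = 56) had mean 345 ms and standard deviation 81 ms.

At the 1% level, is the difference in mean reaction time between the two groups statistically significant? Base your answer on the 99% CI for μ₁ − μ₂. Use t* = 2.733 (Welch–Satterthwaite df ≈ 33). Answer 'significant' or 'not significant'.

Per-group SEs: s₁/√n₁ = 75/√19 = 17.2062, s₂/√n₂ = 81/√56 = 10.8241.
Unpooled SE of the difference: √(296.05331844 + 117.16114081) = 20.3277.
Margin of error = t* · SE = 2.733 × 20.3277 = 55.5556.
x̄₁ − x̄₂ = 397 − 345 = 52.0000.
CI: 52.0000 ± 55.5556 = (-3.5556, 107.5556).
The interval (-3.5556, 107.5556) contains 0, so the difference is not significant.

not significant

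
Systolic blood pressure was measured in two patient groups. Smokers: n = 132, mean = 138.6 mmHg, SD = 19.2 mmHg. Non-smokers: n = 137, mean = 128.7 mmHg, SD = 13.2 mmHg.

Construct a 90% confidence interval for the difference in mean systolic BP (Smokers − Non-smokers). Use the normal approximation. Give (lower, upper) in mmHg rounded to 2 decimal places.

(6.58, 13.22)

SE₁ = s₁/√n₁ = 19.2/√132 = 1.6711; SE₂ = 13.2/√137 = 1.1278.
Independent samples, unequal variances: SE_diff = √(SE₁² + SE₂²) = √(2.79257521 + 1.27193284) = 2.0161.
z* = 1.645, so margin of error = 1.645 × 2.0161 = 3.3165.
Difference in means = 138.6 − 128.7 = 9.9000.
9.9000 ± 3.3165 → (6.58, 13.22).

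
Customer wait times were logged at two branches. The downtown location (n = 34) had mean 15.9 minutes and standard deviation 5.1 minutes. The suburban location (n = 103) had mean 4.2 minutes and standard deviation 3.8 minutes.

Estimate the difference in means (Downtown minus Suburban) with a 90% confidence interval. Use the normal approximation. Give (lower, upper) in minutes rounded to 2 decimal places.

(10.13, 13.27)

Standard errors of each mean: 5.1/√34 = 0.8746 and 3.8/√103 = 0.3744.
SE(x̄₁ − x̄₂) = √(0.8746² + 0.3744²) = 0.9514 for independent samples with unequal variances.
With z* = 1.645, the margin is 1.645 × 0.9514 = 1.5651.
x̄₁ − x̄₂ = 15.9 − 4.2 = 11.7000; the interval is 11.7000 ± 1.5651 = (10.13, 13.27).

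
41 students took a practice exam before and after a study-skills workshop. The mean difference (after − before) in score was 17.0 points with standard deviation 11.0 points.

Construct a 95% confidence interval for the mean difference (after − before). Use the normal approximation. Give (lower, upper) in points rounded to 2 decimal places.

Paired design: SE = s_d/√n = 11.0/√41 = 1.7179.
z* = 1.960; margin of error = 1.960 × 1.7179 = 3.3671.
17.0 ± 3.3671 → (13.63, 20.37).

(13.63, 20.37)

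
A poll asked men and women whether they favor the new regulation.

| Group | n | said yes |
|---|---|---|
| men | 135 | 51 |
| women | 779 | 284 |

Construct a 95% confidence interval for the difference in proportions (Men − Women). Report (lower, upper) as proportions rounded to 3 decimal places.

First, p̂₁ = 51/135 = 0.3778; p̂₂ = 284/779 = 0.3646.
The two standard errors are √(0.3778×0.6222/135) = 0.04173 and √(0.3646×0.6354/779) = 0.01725.
Because the samples are independent, SE_diff = √(0.04173² + 0.01725²) = 0.04515.
Using z* = 1.960 for 95%, ME = 1.960 × 0.04515 = 0.08849.
p̂₁ − p̂₂ = 0.0132; interval 0.0132 ± 0.08849 gives (-0.075, 0.102).

(-0.075, 0.102)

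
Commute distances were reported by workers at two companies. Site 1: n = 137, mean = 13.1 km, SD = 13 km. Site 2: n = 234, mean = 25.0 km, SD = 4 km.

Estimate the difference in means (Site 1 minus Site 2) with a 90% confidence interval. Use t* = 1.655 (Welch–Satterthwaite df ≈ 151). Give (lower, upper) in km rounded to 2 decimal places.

(-13.79, -10.01)

Per-group SEs: s₁/√n₁ = 13/√137 = 1.1107, s₂/√n₂ = 4/√234 = 0.2615.
Unpooled SE of the difference: √(1.23365449 + 0.06838225) = 1.1411.
Margin of error = t* · SE = 1.655 × 1.1411 = 1.8885.
x̄₁ − x̄₂ = 13.1 − 25.0 = -11.9000.
CI: -11.9000 ± 1.8885 = (-13.79, -10.01).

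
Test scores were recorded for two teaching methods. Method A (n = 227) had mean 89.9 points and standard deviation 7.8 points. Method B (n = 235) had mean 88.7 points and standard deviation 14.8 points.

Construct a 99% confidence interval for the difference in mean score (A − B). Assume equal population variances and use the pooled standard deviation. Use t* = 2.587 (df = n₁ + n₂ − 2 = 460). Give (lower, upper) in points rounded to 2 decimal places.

(-1.66, 4.06)

s_p = √[((n₁−1)s₁² + (n₂−1)s₂²)/(n₁+n₂−2)] = √[(226·7.8² + 234·14.8²)/460] = 11.8876.
SE = 11.8876·√(1/227 + 1/235) = 1.1063.
With t* = 2.587, margin = 2.587 × 1.1063 = 2.8620.
x̄₁ − x̄₂ = 89.9 − 88.7 = 1.2000; interval 1.2000 ± 2.8620 = (-1.66, 4.06).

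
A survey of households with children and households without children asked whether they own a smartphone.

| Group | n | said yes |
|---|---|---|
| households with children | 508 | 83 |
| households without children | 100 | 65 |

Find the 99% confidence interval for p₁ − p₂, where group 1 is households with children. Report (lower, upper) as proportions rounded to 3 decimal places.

Sample proportions: 83/508 = 0.1634, 65/100 = 0.6500.
Each SE is √(p̂(1−p̂)/n): √(0.1634·0.8366/508) = 0.01640 and √(0.6500·0.3500/100) = 0.04770.
SE(p̂₁ − p̂₂) = √(SE₁² + SE₂²) = √(0.00026896 + 0.00227529) = 0.05044, since the two samples are independent.
At 99% confidence z* = 2.576; margin = 2.576 × 0.05044 = 0.12993.
The difference is 0.1634 − 0.6500 = -0.4866, so the interval is -0.4866 ± 0.12993 = (-0.617, -0.357).

(-0.617, -0.357)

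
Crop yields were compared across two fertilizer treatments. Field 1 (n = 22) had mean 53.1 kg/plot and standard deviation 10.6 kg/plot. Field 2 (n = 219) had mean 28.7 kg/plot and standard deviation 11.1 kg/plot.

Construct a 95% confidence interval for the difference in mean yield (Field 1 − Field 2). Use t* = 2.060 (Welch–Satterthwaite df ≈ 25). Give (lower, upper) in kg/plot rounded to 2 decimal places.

(19.49, 29.31)

Per-group SEs: s₁/√n₁ = 10.6/√22 = 2.2599, s₂/√n₂ = 11.1/√219 = 0.7501.
Unpooled SE of the difference: √(5.10714801 + 0.56265001) = 2.3811.
Margin of error = t* · SE = 2.060 × 2.3811 = 4.9051.
x̄₁ − x̄₂ = 53.1 − 28.7 = 24.4000.
CI: 24.4000 ± 4.9051 = (19.49, 29.31).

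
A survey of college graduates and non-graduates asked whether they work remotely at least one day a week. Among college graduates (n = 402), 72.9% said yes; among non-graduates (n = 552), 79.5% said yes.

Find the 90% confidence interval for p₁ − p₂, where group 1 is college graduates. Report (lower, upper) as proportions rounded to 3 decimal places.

(-0.112, -0.020)

SE₁ = √(p̂₁(1−p̂₁)/n₁) = √(0.7290·0.2710/402) = 0.02217; SE₂ = √(0.7950·0.2050/552) = 0.01718.
Independent samples: SE of the difference = √(SE₁² + SE₂²) = √(0.0004915089 + 0.0002951524) = 0.02805.
z* for 90% confidence is 1.645, so the margin of error is 1.645 × 0.02805 = 0.04614.
Point estimate p̂₁ − p̂₂ = 0.7290 − 0.7950 = -0.0660.
-0.0660 ± 0.04614 → (-0.112, -0.020).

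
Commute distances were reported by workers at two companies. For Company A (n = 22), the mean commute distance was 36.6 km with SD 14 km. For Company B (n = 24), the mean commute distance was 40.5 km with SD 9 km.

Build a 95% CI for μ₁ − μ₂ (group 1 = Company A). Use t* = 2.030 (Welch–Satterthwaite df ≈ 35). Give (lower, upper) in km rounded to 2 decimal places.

SE₁ = s₁/√n₁ = 14/√22 = 2.9848; SE₂ = 9/√24 = 1.8371.
Independent samples, unequal variances: SE_diff = √(SE₁² + SE₂²) = √(8.90903104 + 3.37493641) = 3.5048.
t* = 2.030, so margin of error = 2.030 × 3.5048 = 7.1147.
Difference in means = 36.6 − 40.5 = -3.9000.
-3.9000 ± 7.1147 → (-11.01, 3.21).

(-11.01, 3.21)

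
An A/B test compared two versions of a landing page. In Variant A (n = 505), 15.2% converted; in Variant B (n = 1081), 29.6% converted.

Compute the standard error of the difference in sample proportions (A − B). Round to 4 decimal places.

0.0212

SE₁ = √(p̂₁(1−p̂₁)/n₁) = √(0.1520·0.8480/505) = 0.01598; SE₂ = √(0.2960·0.7040/1081) = 0.01388.
Independent samples: SE of the difference = √(SE₁² + SE₂²) = √(0.0002553604 + 0.0001926544) = 0.02117.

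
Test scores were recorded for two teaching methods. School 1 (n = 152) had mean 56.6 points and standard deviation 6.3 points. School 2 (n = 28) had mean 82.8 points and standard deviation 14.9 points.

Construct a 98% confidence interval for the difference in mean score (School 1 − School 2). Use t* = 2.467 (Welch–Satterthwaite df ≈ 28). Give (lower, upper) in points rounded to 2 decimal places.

(-33.26, -19.14)

Standard errors of each mean: 6.3/√152 = 0.5110 and 14.9/√28 = 2.8158.
SE(x̄₁ − x̄₂) = √(0.5110² + 2.8158²) = 2.8618 for independent samples with unequal variances.
With t* = 2.467, the margin is 2.467 × 2.8618 = 7.0601.
x̄₁ − x̄₂ = 56.6 − 82.8 = -26.2000; the interval is -26.2000 ± 7.0601 = (-33.26, -19.14).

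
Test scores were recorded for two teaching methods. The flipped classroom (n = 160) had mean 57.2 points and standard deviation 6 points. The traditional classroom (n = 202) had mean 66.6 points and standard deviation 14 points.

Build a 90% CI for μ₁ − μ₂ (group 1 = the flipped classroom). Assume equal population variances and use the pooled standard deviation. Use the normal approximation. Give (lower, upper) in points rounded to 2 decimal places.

s_p = √[((n₁−1)s₁² + (n₂−1)s₂²)/(n₁+n₂−2)] = √[(159·6² + 201·14²)/360] = 11.1952.
SE = 11.1952·√(1/160 + 1/202) = 1.1848.
With z* = 1.645, margin = 1.645 × 1.1848 = 1.9490.
x̄₁ − x̄₂ = 57.2 − 66.6 = -9.4000; interval -9.4000 ± 1.9490 = (-11.35, -7.45).

(-11.35, -7.45)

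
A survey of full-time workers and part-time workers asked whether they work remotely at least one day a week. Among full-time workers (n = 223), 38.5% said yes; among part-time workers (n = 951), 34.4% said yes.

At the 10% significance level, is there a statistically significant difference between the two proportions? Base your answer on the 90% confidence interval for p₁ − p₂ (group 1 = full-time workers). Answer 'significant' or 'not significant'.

The two standard errors are √(0.3850×0.6150/223) = 0.03258 and √(0.3440×0.6560/951) = 0.01540.
Because the samples are independent, SE_diff = √(0.03258² + 0.01540²) = 0.03604.
Using z* = 1.645 for 90%, ME = 1.645 × 0.03604 = 0.05929.
p̂₁ − p̂₂ = 0.0410; interval 0.0410 ± 0.05929 gives (-0.01829, 0.10029).
The interval (-0.01829, 0.10029) contains 0, so the difference is not significant.

not significant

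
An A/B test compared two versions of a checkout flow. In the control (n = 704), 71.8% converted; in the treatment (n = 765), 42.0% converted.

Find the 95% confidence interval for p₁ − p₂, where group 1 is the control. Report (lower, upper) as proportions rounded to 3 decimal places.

SE₁ = √(p̂₁(1−p̂₁)/n₁) = √(0.7180·0.2820/704) = 0.01696; SE₂ = √(0.4200·0.5800/765) = 0.01784.
Independent samples: SE of the difference = √(SE₁² + SE₂²) = √(0.0002876416 + 0.0003182656) = 0.02462.
z* for 95% confidence is 1.960, so the margin of error is 1.960 × 0.02462 = 0.04826.
Point estimate p̂₁ − p̂₂ = 0.7180 − 0.4200 = 0.2980.
0.2980 ± 0.04826 → (0.250, 0.346).

(0.250, 0.346)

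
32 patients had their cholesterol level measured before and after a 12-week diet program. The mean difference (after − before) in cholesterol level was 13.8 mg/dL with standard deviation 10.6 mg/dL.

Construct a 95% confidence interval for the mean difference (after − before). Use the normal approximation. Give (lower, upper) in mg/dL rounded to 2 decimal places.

(10.13, 17.47)

Paired design: SE = s_d/√n = 10.6/√32 = 1.8738.
z* = 1.960; margin of error = 1.960 × 1.8738 = 3.6726.
13.8 ± 3.6726 → (10.13, 17.47).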